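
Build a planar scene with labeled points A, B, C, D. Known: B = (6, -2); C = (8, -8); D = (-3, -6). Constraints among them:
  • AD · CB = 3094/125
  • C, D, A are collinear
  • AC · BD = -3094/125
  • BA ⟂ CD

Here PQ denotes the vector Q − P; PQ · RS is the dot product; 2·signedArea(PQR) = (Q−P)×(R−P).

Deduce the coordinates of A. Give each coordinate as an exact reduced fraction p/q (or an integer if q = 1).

1. A_x = 626/125  [C, D, A are collinear ∩ BA ⟂ CD]
2. A_y = -932/125  [C, D, A are collinear ∩ BA ⟂ CD]
   → A = (626/125, -932/125)

A = (626/125, -932/125)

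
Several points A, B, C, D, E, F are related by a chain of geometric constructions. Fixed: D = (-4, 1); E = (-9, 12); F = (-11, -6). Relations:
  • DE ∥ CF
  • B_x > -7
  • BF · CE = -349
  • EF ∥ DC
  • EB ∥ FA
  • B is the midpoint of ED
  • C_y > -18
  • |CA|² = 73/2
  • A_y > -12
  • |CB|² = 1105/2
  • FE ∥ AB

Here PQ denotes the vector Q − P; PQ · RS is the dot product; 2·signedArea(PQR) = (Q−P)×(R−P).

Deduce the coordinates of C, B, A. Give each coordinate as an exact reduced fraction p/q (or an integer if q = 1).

A = (-17/2, -23/2)
B = (-13/2, 13/2)
C = (-6, -17)

1. C_x = -6  [DE ∥ CF ∩ EF ∥ DC]
2. C_y = -17  [DE ∥ CF ∩ EF ∥ DC]
   → C = (-6, -17)
3. B_x = -13/2  [B is the midpoint of ED]
4. B_y = 13/2  [B is the midpoint of ED]
   → B = (-13/2, 13/2)
5. A_x = -17/2  [FE ∥ AB ∩ EB ∥ FA]
6. A_y = -23/2  [FE ∥ AB ∩ EB ∥ FA]
   → A = (-17/2, -23/2)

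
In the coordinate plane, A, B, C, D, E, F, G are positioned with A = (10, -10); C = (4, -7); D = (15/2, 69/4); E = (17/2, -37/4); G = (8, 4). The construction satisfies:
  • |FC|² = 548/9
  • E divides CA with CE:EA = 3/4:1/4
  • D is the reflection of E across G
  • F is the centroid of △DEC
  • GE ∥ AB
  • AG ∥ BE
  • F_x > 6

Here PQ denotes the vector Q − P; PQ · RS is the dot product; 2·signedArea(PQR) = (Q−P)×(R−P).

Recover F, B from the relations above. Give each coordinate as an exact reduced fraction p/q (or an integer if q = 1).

1. F_x = 20/3  [F is the centroid of △DEC]
2. F_y = 1/3  [F is the centroid of △DEC]
   → F = (20/3, 1/3)
3. B_x = 21/2  [AG ∥ BE ∩ GE ∥ AB]
4. B_y = -93/4  [AG ∥ BE ∩ GE ∥ AB]
   → B = (21/2, -93/4)

B = (21/2, -93/4)
F = (20/3, 1/3)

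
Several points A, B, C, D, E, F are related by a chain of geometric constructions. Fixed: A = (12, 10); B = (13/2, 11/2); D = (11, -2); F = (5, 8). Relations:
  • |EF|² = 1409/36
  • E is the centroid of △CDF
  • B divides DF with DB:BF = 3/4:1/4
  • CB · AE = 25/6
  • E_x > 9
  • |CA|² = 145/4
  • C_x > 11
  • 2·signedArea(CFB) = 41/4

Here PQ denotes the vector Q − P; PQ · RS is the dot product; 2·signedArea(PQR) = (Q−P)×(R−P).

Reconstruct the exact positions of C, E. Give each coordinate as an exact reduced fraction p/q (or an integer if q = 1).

1. C_x = 23/2  [line 5/2·x + 3/2·y + -139/4 = 0 ∩ |CA|² = 145/4]
2. C_y = 4  [line 5/2·x + 3/2·y + -139/4 = 0 ∩ |CA|² = 145/4]
   → C = (23/2, 4)
3. E_x = 55/6  [E is the centroid of △CDF]
4. E_y = 10/3  [E is the centroid of △CDF]
   → E = (55/6, 10/3)

C = (23/2, 4)
E = (55/6, 10/3)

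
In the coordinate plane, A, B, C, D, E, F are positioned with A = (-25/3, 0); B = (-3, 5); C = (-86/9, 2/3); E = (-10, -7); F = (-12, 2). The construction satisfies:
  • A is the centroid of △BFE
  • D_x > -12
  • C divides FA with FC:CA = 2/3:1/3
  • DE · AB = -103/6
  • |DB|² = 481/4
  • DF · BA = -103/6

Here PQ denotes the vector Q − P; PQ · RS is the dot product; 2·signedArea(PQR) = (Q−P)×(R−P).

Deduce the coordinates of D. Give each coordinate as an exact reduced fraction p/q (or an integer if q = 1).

D = (-11, -5/2)

1. D_x = -11  [line 16/3·x + 5·y + 427/6 = 0 ∩ |DB|² = 481/4]
2. D_y = -5/2  [line 16/3·x + 5·y + 427/6 = 0 ∩ |DB|² = 481/4]
   → D = (-11, -5/2)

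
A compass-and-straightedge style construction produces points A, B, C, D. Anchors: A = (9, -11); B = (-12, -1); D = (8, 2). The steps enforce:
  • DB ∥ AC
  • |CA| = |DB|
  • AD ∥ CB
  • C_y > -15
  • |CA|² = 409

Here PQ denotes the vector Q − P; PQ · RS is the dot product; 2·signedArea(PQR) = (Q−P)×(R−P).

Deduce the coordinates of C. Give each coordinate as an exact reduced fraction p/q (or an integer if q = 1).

1. C_x = -11  [AD ∥ CB ∩ DB ∥ AC]
2. C_y = -14  [AD ∥ CB ∩ DB ∥ AC]
   → C = (-11, -14)

C = (-11, -14)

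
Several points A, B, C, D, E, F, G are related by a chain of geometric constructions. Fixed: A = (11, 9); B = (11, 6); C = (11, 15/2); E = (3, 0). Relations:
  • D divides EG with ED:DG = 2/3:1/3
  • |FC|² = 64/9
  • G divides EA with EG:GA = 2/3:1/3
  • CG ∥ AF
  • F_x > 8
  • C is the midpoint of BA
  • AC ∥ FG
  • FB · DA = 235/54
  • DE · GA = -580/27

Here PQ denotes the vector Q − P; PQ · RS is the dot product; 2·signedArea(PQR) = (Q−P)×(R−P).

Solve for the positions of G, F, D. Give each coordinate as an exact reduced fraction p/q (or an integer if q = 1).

D = (59/9, 4)
F = (25/3, 15/2)
G = (25/3, 6)

1. G_x = 25/3  [G divides EA with EG:GA = 2/3:1/3]
2. G_y = 6  [G divides EA with EG:GA = 2/3:1/3]
   → G = (25/3, 6)
3. F_x = 25/3  [AC ∥ FG ∩ CG ∥ AF]
4. F_y = 15/2  [AC ∥ FG ∩ CG ∥ AF]
   → F = (25/3, 15/2)
5. D_x = 59/9  [D divides EG with ED:DG = 2/3:1/3]
6. D_y = 4  [D divides EG with ED:DG = 2/3:1/3]
   → D = (59/9, 4)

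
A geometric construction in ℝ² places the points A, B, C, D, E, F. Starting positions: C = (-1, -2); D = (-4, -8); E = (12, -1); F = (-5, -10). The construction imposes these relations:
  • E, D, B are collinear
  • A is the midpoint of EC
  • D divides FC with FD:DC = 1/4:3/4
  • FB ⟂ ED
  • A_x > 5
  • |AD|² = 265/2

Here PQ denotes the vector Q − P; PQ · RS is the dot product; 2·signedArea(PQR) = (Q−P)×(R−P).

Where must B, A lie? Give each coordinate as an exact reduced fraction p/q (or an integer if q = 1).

1. B_x = -340/61  [E, D, B are collinear ∩ FB ⟂ ED]
2. B_y = -530/61  [E, D, B are collinear ∩ FB ⟂ ED]
   → B = (-340/61, -530/61)
3. A_x = 11/2  [A is the midpoint of EC]
4. A_y = -3/2  [A is the midpoint of EC]
   → A = (11/2, -3/2)

A = (11/2, -3/2)
B = (-340/61, -530/61)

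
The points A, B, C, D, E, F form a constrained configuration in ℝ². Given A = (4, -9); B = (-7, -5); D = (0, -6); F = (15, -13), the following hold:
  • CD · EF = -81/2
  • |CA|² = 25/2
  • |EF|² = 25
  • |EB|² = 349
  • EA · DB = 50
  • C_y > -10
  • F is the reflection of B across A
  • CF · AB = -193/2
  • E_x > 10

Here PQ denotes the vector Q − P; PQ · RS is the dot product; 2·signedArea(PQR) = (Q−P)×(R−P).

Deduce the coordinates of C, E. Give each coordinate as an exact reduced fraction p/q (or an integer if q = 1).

1. C_x = 15/2  [line 11·x + -4·y + -241/2 = 0 ∩ |CA|² = 25/2]
2. C_y = -19/2  [line 11·x + -4·y + -241/2 = 0 ∩ |CA|² = 25/2]
   → C = (15/2, -19/2)
3. E_x = 11  [EA · DB = 50 ∩ CD · EF = -81/2]
4. E_y = -10  [EA · DB = 50 ∩ CD · EF = -81/2]
   → E = (11, -10)

C = (15/2, -19/2)
E = (11, -10)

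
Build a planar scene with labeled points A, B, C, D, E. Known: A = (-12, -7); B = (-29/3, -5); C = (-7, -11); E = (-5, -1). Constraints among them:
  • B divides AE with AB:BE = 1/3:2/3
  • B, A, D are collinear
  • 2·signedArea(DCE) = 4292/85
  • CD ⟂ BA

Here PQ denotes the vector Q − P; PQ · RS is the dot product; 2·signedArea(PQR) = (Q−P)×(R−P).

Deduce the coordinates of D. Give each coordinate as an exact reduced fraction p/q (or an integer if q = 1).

1. D_x = -943/85  [B, A, D are collinear ∩ CD ⟂ BA]
2. D_y = -529/85  [B, A, D are collinear ∩ CD ⟂ BA]
   → D = (-943/85, -529/85)

D = (-943/85, -529/85)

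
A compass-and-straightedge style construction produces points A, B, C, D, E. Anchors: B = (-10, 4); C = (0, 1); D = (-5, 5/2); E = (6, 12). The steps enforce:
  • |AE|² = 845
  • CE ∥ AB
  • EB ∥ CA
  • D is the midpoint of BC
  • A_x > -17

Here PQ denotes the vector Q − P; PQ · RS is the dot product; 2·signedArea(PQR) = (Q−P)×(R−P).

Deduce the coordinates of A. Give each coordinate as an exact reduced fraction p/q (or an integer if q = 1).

A = (-16, -7)

1. A_x = -16  [CE ∥ AB ∩ EB ∥ CA]
2. A_y = -7  [CE ∥ AB ∩ EB ∥ CA]
   → A = (-16, -7)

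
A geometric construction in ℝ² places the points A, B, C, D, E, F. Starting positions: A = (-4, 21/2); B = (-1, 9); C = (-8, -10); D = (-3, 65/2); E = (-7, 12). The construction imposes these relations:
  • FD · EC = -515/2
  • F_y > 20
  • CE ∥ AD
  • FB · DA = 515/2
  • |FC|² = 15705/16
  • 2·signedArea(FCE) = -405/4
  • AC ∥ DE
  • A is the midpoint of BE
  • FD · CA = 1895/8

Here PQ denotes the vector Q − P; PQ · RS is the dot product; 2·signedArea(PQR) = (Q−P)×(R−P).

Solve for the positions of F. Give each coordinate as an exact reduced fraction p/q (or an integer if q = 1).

F = (-2, 83/4)

1. F_x = -2  [FD · EC = -515/2 ∩ FD · CA = 1895/8]
2. F_y = 83/4  [FD · EC = -515/2 ∩ FD · CA = 1895/8]
   → F = (-2, 83/4)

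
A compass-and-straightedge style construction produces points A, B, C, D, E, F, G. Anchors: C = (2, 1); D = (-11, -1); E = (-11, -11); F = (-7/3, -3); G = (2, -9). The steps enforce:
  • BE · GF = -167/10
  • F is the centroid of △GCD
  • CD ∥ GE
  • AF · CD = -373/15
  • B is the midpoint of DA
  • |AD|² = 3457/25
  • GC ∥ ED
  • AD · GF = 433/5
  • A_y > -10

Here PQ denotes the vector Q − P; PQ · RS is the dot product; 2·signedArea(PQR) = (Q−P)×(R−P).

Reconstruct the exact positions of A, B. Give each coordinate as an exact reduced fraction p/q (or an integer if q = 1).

A = (-16/5, -49/5)
B = (-71/10, -27/5)

1. A_x = -16/5  [AF · CD = -373/15 ∩ AD · GF = 433/5]
2. A_y = -49/5  [AF · CD = -373/15 ∩ AD · GF = 433/5]
   → A = (-16/5, -49/5)
3. B_x = -71/10  [B is the midpoint of DA]
4. B_y = -27/5  [B is the midpoint of DA]
   → B = (-71/10, -27/5)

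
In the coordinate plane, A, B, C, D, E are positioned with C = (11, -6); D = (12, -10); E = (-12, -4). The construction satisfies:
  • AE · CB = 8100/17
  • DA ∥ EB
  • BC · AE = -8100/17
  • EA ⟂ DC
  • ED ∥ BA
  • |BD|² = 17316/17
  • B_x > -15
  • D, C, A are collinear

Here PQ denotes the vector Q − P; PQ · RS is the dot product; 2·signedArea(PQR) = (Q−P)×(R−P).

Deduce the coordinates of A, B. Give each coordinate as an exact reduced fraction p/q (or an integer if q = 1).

A = (156/17, 22/17)
B = (-252/17, 124/17)

1. A_x = 156/17  [D, C, A are collinear ∩ EA ⟂ DC]
2. A_y = 22/17  [D, C, A are collinear ∩ EA ⟂ DC]
   → A = (156/17, 22/17)
3. B_x = -252/17  [ED ∥ BA ∩ DA ∥ EB]
4. B_y = 124/17  [ED ∥ BA ∩ DA ∥ EB]
   → B = (-252/17, 124/17)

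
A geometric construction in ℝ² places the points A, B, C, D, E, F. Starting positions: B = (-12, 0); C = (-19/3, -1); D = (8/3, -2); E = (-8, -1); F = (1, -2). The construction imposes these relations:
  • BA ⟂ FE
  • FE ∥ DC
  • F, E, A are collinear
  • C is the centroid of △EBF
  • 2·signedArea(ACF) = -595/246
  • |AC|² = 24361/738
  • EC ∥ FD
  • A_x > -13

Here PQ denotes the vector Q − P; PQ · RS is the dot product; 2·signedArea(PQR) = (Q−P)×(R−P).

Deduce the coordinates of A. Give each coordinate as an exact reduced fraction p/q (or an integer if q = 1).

1. A_x = -989/82  [F, E, A are collinear ∩ BA ⟂ FE]
2. A_y = -45/82  [F, E, A are collinear ∩ BA ⟂ FE]
   → A = (-989/82, -45/82)

A = (-989/82, -45/82)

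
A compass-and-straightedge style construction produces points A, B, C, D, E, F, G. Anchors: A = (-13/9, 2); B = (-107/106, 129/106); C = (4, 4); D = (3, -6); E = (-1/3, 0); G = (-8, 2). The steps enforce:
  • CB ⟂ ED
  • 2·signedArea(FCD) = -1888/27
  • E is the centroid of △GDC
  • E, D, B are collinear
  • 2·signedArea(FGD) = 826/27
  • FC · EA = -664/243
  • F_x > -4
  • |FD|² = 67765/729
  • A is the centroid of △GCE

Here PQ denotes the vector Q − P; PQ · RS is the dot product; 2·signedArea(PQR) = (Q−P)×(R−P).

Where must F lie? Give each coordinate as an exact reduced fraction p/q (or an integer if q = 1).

1. F_x = -88/27  [2·signedArea(FCD) = -1888/27 ∩ 2·signedArea(FGD) = 826/27]
2. F_y = 4/3  [2·signedArea(FCD) = -1888/27 ∩ 2·signedArea(FGD) = 826/27]
   → F = (-88/27, 4/3)

F = (-88/27, 4/3)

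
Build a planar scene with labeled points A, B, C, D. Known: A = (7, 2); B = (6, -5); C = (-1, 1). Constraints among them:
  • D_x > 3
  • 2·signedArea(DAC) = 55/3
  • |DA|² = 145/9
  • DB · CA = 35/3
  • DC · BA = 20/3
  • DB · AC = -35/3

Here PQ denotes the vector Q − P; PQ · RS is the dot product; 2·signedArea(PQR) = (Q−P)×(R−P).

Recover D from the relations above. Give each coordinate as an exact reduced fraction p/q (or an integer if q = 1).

D = (4, -2/3)

1. D_x = 4  [DB · AC = -35/3 ∩ DC · BA = 20/3]
2. D_y = -2/3  [DB · AC = -35/3 ∩ DC · BA = 20/3]
   → D = (4, -2/3)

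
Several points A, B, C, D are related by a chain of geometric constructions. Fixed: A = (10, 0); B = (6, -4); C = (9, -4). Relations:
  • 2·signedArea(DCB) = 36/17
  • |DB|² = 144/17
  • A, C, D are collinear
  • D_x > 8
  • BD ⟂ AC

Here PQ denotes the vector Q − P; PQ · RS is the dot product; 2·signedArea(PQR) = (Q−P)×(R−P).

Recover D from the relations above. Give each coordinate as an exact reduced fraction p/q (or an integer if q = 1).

1. D_x = 150/17  [A, C, D are collinear ∩ BD ⟂ AC]
2. D_y = -80/17  [A, C, D are collinear ∩ BD ⟂ AC]
   → D = (150/17, -80/17)

D = (150/17, -80/17)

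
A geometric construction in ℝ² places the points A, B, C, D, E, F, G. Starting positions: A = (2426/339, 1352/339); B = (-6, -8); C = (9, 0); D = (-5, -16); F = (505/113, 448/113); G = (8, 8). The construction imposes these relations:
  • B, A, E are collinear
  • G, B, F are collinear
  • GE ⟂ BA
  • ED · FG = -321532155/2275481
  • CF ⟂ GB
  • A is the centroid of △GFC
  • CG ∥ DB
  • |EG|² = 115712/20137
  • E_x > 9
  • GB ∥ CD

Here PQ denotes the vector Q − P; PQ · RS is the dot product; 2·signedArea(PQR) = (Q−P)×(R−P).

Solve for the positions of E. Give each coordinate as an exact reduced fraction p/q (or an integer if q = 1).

E = (193608/20137, 125416/20137)

1. E_x = 193608/20137  [B, A, E are collinear ∩ GE ⟂ BA]
2. E_y = 125416/20137  [B, A, E are collinear ∩ GE ⟂ BA]
   → E = (193608/20137, 125416/20137)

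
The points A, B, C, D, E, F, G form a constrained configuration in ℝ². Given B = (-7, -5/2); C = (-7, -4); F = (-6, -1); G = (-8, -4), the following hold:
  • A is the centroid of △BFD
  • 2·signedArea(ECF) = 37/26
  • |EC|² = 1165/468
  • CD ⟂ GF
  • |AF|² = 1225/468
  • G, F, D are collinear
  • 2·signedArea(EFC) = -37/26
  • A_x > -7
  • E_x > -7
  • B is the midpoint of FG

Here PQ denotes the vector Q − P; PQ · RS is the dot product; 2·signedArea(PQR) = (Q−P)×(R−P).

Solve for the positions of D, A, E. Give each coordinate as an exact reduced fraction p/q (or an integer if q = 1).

1. D_x = -100/13  [G, F, D are collinear ∩ CD ⟂ GF]
2. D_y = -46/13  [G, F, D are collinear ∩ CD ⟂ GF]
   → D = (-100/13, -46/13)
3. A_x = -269/39  [A is the centroid of △BFD]
4. A_y = -61/26  [A is the centroid of △BFD]
   → A = (-269/39, -61/26)
5. E_x = -271/39  [line 3·x + -1·y + 479/26 = 0 ∩ |EC|² = 1165/468]
6. E_y = -63/26  [line 3·x + -1·y + 479/26 = 0 ∩ |EC|² = 1165/468]
   → E = (-271/39, -63/26)

A = (-269/39, -61/26)
D = (-100/13, -46/13)
E = (-271/39, -63/26)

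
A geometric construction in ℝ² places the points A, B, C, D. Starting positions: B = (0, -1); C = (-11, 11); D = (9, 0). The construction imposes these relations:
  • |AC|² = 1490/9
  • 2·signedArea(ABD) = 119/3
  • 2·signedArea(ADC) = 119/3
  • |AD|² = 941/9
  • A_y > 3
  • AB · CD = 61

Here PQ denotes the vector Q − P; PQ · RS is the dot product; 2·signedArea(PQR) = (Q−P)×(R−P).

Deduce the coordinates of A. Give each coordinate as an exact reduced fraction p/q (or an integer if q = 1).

1. A_x = -2/3  [2·signedArea(ADC) = 119/3 ∩ 2·signedArea(ABD) = 119/3]
2. A_y = 10/3  [2·signedArea(ADC) = 119/3 ∩ 2·signedArea(ABD) = 119/3]
   → A = (-2/3, 10/3)

A = (-2/3, 10/3)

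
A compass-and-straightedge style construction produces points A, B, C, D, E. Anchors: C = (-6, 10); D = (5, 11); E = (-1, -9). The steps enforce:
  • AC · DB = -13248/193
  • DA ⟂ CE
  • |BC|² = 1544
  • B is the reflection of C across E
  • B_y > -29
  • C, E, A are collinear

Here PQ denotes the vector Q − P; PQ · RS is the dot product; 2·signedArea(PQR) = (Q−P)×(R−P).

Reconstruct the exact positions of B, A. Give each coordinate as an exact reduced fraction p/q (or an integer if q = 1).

1. B_x = 4  [B is the reflection of C across E]
2. B_y = -28  [B is the reflection of C across E]
   → B = (4, -28)
3. A_x = -1068/193  [C, E, A are collinear ∩ DA ⟂ CE]
4. A_y = 1588/193  [C, E, A are collinear ∩ DA ⟂ CE]
   → A = (-1068/193, 1588/193)

A = (-1068/193, 1588/193)
B = (4, -28)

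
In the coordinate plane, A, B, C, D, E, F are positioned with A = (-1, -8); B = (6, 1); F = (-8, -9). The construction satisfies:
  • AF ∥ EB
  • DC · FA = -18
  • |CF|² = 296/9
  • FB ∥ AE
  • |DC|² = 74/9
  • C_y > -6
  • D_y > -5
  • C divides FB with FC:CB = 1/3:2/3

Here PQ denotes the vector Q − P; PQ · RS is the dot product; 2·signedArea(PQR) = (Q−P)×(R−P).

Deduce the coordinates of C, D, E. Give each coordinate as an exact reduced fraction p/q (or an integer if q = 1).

1. C_x = -10/3  [C divides FB with FC:CB = 1/3:2/3]
2. C_y = -17/3  [C divides FB with FC:CB = 1/3:2/3]
   → C = (-10/3, -17/3)
3. D_x = -1  [line -7·x + -1·y + -11 = 0 ∩ |DC|² = 74/9]
4. D_y = -4  [line -7·x + -1·y + -11 = 0 ∩ |DC|² = 74/9]
   → D = (-1, -4)
5. E_x = 13  [AF ∥ EB ∩ FB ∥ AE]
6. E_y = 2  [AF ∥ EB ∩ FB ∥ AE]
   → E = (13, 2)

C = (-10/3, -17/3)
D = (-1, -4)
E = (13, 2)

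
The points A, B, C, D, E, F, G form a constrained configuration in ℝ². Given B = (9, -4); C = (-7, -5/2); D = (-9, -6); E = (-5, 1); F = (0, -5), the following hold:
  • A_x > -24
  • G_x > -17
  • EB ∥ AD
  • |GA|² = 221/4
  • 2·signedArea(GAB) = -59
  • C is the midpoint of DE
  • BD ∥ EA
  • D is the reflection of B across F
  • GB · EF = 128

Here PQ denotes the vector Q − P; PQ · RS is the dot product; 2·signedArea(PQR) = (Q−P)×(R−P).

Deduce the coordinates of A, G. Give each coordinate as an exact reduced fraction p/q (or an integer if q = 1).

1. A_x = -23  [EB ∥ AD ∩ BD ∥ EA]
2. A_y = -1  [EB ∥ AD ∩ BD ∥ EA]
   → A = (-23, -1)
3. G_x = -16  [GB · EF = 128 ∩ 2·signedArea(GAB) = -59]
4. G_y = -7/2  [GB · EF = 128 ∩ 2·signedArea(GAB) = -59]
   → G = (-16, -7/2)

A = (-23, -1)
G = (-16, -7/2)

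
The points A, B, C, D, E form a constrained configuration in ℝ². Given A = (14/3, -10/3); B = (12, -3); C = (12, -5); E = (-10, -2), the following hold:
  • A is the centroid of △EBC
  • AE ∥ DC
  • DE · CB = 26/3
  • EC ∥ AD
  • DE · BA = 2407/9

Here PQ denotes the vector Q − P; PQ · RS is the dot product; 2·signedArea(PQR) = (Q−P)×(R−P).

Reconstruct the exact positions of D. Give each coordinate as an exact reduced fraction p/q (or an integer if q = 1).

D = (80/3, -19/3)

1. D_x = 80/3  [AE ∥ DC ∩ EC ∥ AD]
2. D_y = -19/3  [AE ∥ DC ∩ EC ∥ AD]
   → D = (80/3, -19/3)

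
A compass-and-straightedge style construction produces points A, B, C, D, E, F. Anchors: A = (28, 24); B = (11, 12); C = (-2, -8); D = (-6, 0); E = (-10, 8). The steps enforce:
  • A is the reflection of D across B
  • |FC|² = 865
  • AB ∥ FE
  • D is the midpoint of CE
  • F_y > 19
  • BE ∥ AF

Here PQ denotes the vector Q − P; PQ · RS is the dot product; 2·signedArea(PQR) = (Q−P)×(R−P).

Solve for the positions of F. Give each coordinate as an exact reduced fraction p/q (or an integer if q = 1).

1. F_x = 7  [AB ∥ FE ∩ BE ∥ AF]
2. F_y = 20  [AB ∥ FE ∩ BE ∥ AF]
   → F = (7, 20)

F = (7, 20)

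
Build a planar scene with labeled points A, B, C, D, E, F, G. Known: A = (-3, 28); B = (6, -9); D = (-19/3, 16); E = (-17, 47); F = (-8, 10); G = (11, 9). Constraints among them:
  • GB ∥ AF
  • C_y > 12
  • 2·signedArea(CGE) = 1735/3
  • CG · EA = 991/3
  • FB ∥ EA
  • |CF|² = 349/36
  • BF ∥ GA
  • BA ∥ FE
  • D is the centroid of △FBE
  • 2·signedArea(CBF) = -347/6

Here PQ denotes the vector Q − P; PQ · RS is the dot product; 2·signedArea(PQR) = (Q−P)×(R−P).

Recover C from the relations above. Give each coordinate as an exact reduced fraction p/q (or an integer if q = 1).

C = (-43/6, 13)

1. C_x = -43/6  [2·signedArea(CBF) = -347/6 ∩ CG · EA = 991/3]
2. C_y = 13  [2·signedArea(CBF) = -347/6 ∩ CG · EA = 991/3]
   → C = (-43/6, 13)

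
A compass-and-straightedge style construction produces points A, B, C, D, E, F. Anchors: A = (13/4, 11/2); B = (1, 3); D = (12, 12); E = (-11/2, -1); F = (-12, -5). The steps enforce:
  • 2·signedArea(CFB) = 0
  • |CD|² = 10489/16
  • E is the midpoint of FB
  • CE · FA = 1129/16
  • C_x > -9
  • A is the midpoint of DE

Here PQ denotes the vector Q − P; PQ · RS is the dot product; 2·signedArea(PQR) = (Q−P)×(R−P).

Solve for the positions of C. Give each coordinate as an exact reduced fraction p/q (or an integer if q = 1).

1. C_x = -35/4  [2·signedArea(CFB) = 0 ∩ CE · FA = 1129/16]
2. C_y = -3  [2·signedArea(CFB) = 0 ∩ CE · FA = 1129/16]
   → C = (-35/4, -3)

C = (-35/4, -3)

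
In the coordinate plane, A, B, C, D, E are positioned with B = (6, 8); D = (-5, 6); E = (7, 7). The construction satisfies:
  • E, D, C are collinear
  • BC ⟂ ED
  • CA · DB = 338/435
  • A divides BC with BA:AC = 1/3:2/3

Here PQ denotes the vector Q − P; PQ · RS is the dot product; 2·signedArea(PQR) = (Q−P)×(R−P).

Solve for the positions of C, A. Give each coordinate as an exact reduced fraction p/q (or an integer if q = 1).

1. C_x = 883/145  [E, D, C are collinear ∩ BC ⟂ ED]
2. C_y = 1004/145  [E, D, C are collinear ∩ BC ⟂ ED]
   → C = (883/145, 1004/145)
3. A_x = 2623/435  [A divides BC with BA:AC = 1/3:2/3]
4. A_y = 1108/145  [A divides BC with BA:AC = 1/3:2/3]
   → A = (2623/435, 1108/145)

A = (2623/435, 1108/145)
C = (883/145, 1004/145)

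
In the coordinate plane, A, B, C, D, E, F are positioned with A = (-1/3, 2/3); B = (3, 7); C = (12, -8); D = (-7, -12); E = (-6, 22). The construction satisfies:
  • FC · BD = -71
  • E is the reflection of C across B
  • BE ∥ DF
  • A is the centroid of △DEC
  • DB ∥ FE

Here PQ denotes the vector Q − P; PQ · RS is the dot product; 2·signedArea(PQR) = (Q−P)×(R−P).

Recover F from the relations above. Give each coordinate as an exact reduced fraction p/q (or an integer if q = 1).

F = (-16, 3)

1. F_x = -16  [DB ∥ FE ∩ BE ∥ DF]
2. F_y = 3  [DB ∥ FE ∩ BE ∥ DF]
   → F = (-16, 3)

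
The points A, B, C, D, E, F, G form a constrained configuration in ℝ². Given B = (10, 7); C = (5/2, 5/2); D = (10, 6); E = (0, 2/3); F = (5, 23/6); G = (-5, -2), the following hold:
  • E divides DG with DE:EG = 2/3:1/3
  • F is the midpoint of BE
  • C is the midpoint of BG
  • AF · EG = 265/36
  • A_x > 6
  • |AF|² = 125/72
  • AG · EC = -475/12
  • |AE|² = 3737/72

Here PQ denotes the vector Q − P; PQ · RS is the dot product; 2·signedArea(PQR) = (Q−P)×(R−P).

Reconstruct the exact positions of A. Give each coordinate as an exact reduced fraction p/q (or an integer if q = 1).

1. A_x = 25/4  [AG · EC = -475/12 ∩ AF · EG = 265/36]
2. A_y = 17/4  [AG · EC = -475/12 ∩ AF · EG = 265/36]
   → A = (25/4, 17/4)

A = (25/4, 17/4)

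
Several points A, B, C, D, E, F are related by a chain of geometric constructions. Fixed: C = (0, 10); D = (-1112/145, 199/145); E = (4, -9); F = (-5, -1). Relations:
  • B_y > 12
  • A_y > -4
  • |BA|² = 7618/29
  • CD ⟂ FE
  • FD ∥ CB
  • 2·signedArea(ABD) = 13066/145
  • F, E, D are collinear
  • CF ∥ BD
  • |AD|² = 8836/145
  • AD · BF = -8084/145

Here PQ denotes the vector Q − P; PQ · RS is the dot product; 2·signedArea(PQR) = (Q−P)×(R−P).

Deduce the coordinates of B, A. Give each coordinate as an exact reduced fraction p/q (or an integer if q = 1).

1. B_x = -387/145  [CF ∥ BD ∩ FD ∥ CB]
2. B_y = 1794/145  [CF ∥ BD ∩ FD ∥ CB]
   → B = (-387/145, 1794/145)
3. A_x = -266/145  [AD · BF = -8084/145 ∩ 2·signedArea(ABD) = 13066/145]
4. A_y = -553/145  [AD · BF = -8084/145 ∩ 2·signedArea(ABD) = 13066/145]
   → A = (-266/145, -553/145)

A = (-266/145, -553/145)
B = (-387/145, 1794/145)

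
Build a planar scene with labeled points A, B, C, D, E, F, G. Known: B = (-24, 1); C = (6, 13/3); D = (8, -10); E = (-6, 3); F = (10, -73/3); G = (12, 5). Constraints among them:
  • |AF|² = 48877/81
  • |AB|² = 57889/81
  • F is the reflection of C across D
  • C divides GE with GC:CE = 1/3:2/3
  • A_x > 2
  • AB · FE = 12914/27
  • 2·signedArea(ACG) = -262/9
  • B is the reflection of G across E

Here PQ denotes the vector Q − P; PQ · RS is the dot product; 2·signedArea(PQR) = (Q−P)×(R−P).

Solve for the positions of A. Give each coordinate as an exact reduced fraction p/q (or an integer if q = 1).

1. A_x = 8/3  [2·signedArea(ACG) = -262/9 ∩ AB · FE = 12914/27]
2. A_y = -8/9  [2·signedArea(ACG) = -262/9 ∩ AB · FE = 12914/27]
   → A = (8/3, -8/9)

A = (8/3, -8/9)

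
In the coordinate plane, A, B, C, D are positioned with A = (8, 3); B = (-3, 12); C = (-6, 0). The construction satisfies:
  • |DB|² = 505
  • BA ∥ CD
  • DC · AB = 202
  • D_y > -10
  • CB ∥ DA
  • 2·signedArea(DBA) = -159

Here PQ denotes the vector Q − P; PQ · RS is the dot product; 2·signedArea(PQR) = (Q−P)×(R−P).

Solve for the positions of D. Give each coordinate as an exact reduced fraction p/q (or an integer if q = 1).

1. D_x = 5  [CB ∥ DA ∩ BA ∥ CD]
2. D_y = -9  [CB ∥ DA ∩ BA ∥ CD]
   → D = (5, -9)

D = (5, -9)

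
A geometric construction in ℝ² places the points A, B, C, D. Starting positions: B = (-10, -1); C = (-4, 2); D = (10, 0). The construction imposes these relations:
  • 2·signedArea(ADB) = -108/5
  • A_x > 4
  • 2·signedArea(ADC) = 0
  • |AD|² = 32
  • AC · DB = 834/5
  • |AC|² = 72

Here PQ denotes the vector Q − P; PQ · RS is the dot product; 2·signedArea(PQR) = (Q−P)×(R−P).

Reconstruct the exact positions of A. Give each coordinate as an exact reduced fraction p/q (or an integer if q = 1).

A = (22/5, 4/5)

1. A_x = 22/5  [2·signedArea(ADC) = 0 ∩ AC · DB = 834/5]
2. A_y = 4/5  [2·signedArea(ADC) = 0 ∩ AC · DB = 834/5]
   → A = (22/5, 4/5)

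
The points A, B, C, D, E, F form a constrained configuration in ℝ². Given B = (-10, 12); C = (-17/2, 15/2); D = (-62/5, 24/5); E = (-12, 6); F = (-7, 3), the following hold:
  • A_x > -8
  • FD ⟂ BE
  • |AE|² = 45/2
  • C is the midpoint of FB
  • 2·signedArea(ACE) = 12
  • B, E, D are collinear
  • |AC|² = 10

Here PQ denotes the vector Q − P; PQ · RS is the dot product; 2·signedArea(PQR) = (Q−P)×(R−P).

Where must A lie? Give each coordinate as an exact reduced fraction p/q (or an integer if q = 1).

A = (-15/2, 9/2)

1. A_x = -15/2  [line 3/2·x + -7/2·y + 27 = 0 ∩ |AE|² = 45/2]
2. A_y = 9/2  [line 3/2·x + -7/2·y + 27 = 0 ∩ |AE|² = 45/2]
   → A = (-15/2, 9/2)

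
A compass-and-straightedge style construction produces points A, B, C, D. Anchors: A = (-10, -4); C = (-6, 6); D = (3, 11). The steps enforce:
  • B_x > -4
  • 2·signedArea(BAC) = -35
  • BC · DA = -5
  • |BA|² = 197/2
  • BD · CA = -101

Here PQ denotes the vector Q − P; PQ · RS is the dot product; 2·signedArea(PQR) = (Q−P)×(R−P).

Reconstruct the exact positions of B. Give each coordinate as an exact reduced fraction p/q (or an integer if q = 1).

1. B_x = -7/2  [BC · DA = -5 ∩ 2·signedArea(BAC) = -35]
2. B_y = 7/2  [BC · DA = -5 ∩ 2·signedArea(BAC) = -35]
   → B = (-7/2, 7/2)

B = (-7/2, 7/2)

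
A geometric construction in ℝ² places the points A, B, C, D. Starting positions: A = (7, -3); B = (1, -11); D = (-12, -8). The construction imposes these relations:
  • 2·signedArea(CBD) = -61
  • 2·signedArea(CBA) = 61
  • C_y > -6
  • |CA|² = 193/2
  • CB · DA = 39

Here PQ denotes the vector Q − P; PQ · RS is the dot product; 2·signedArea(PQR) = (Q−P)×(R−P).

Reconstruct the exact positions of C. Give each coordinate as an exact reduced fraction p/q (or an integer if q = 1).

C = (-5/2, -11/2)

1. C_x = -5/2  [CB · DA = 39 ∩ 2·signedArea(CBD) = -61]
2. C_y = -11/2  [CB · DA = 39 ∩ 2·signedArea(CBD) = -61]
   → C = (-5/2, -11/2)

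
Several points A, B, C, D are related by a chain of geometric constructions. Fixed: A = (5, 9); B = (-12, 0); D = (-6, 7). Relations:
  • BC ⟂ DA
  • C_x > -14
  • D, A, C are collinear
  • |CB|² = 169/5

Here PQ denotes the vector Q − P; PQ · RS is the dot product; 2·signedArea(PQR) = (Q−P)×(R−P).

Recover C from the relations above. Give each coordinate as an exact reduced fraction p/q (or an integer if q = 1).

C = (-326/25, 143/25)

1. C_x = -326/25  [D, A, C are collinear ∩ BC ⟂ DA]
2. C_y = 143/25  [D, A, C are collinear ∩ BC ⟂ DA]
   → C = (-326/25, 143/25)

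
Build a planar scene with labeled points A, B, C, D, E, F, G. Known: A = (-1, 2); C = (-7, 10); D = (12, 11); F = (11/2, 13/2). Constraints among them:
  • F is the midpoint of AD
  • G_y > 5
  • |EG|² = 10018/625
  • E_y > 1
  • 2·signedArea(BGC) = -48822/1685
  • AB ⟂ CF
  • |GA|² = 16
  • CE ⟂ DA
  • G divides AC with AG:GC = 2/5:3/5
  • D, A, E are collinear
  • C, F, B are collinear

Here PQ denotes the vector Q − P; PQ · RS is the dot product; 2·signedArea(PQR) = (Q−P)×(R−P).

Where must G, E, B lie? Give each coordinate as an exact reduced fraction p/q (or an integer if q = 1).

B = (216/337, 2649/337)
E = (-164/125, 223/125)
G = (-17/5, 26/5)

1. G_x = -17/5  [G divides AC with AG:GC = 2/5:3/5]
2. G_y = 26/5  [G divides AC with AG:GC = 2/5:3/5]
   → G = (-17/5, 26/5)
3. E_x = -164/125  [D, A, E are collinear ∩ CE ⟂ DA]
4. E_y = 223/125  [D, A, E are collinear ∩ CE ⟂ DA]
   → E = (-164/125, 223/125)
5. B_x = 216/337  [C, F, B are collinear ∩ AB ⟂ CF]
6. B_y = 2649/337  [C, F, B are collinear ∩ AB ⟂ CF]
   → B = (216/337, 2649/337)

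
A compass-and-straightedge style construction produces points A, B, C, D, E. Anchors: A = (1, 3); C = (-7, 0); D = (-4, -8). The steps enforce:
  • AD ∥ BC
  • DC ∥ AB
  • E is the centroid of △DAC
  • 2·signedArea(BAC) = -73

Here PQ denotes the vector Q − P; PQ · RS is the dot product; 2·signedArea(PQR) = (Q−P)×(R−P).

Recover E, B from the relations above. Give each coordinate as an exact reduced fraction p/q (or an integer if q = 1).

B = (-2, 11)
E = (-10/3, -5/3)

1. E_x = -10/3  [E is the centroid of △DAC]
2. E_y = -5/3  [E is the centroid of △DAC]
   → E = (-10/3, -5/3)
3. B_x = -2  [AD ∥ BC ∩ DC ∥ AB]
4. B_y = 11  [AD ∥ BC ∩ DC ∥ AB]
   → B = (-2, 11)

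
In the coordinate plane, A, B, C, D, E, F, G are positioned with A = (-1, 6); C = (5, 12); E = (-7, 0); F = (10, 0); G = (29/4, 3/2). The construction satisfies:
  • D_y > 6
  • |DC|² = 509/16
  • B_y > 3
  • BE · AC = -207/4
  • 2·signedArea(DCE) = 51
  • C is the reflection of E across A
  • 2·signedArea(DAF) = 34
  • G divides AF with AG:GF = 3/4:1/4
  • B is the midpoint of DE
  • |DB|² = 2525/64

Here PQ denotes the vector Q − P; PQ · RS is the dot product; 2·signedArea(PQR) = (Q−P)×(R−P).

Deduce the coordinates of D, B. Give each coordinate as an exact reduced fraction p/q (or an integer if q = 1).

B = (-13/8, 13/4)
D = (15/4, 13/2)

1. D_x = 15/4  [2·signedArea(DCE) = 51 ∩ 2·signedArea(DAF) = 34]
2. D_y = 13/2  [2·signedArea(DCE) = 51 ∩ 2·signedArea(DAF) = 34]
   → D = (15/4, 13/2)
3. B_x = -13/8  [B is the midpoint of DE]
4. B_y = 13/4  [B is the midpoint of DE]
   → B = (-13/8, 13/4)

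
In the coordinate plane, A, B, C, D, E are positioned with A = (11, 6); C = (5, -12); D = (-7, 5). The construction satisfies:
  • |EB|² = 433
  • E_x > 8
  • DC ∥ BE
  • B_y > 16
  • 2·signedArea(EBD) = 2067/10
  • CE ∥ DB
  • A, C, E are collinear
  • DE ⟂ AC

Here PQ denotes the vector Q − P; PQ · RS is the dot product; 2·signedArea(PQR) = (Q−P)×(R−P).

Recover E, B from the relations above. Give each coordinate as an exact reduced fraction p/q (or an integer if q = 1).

1. E_x = 89/10  [A, C, E are collinear ∩ DE ⟂ AC]
2. E_y = -3/10  [A, C, E are collinear ∩ DE ⟂ AC]
   → E = (89/10, -3/10)
3. B_x = -31/10  [DC ∥ BE ∩ CE ∥ DB]
4. B_y = 167/10  [DC ∥ BE ∩ CE ∥ DB]
   → B = (-31/10, 167/10)

B = (-31/10, 167/10)
E = (89/10, -3/10)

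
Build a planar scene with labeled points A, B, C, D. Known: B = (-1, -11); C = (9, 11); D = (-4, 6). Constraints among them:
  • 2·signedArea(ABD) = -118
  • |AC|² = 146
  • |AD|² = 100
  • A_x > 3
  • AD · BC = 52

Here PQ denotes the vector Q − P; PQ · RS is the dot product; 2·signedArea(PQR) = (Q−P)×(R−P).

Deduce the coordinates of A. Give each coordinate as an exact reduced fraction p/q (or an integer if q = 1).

A = (4, 0)

1. A_x = 4  [2·signedArea(ABD) = -118 ∩ AD · BC = 52]
2. A_y = 0  [2·signedArea(ABD) = -118 ∩ AD · BC = 52]
   → A = (4, 0)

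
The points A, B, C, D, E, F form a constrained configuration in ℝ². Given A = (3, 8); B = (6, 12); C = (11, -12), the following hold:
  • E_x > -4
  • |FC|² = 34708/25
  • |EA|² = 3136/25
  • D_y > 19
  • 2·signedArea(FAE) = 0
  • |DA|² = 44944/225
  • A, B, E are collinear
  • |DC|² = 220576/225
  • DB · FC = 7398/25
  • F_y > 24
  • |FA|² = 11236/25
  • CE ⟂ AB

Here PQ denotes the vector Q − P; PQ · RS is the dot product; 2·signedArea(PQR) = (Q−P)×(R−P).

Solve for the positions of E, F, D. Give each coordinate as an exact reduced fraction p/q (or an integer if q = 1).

D = (287/25, 1448/75)
E = (-93/25, -24/25)
F = (393/25, 624/25)

1. E_x = -93/25  [A, B, E are collinear ∩ CE ⟂ AB]
2. E_y = -24/25  [A, B, E are collinear ∩ CE ⟂ AB]
   → E = (-93/25, -24/25)
3. F_x = 393/25  [line 224/25·x + -168/25·y + 672/25 = 0 ∩ |FC|² = 34708/25]
4. F_y = 624/25  [line 224/25·x + -168/25·y + 672/25 = 0 ∩ |FC|² = 34708/25]
   → F = (393/25, 624/25)
5. D_x = 287/25  [line 118/25·x + 924/25·y + -19194/25 = 0 ∩ |DC|² = 220576/225]
6. D_y = 1448/75  [line 118/25·x + 924/25·y + -19194/25 = 0 ∩ |DC|² = 220576/225]
   → D = (287/25, 1448/75)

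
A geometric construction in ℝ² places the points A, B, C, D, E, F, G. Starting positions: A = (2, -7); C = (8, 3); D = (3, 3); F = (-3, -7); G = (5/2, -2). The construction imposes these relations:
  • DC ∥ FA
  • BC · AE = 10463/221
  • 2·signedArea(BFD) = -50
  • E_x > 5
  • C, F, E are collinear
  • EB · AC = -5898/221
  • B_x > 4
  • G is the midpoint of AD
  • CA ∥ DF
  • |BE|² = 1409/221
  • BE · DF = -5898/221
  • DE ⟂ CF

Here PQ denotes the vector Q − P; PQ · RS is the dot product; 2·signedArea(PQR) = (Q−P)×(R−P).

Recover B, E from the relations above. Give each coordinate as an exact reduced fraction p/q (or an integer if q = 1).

1. E_x = 1163/221  [C, F, E are collinear ∩ DE ⟂ CF]
2. E_y = 113/221  [C, F, E are collinear ∩ DE ⟂ CF]
   → E = (1163/221, 113/221)
3. B_x = 5  [BE · DF = -5898/221 ∩ 2·signedArea(BFD) = -50]
4. B_y = -2  [BE · DF = -5898/221 ∩ 2·signedArea(BFD) = -50]
   → B = (5, -2)

B = (5, -2)
E = (1163/221, 113/221)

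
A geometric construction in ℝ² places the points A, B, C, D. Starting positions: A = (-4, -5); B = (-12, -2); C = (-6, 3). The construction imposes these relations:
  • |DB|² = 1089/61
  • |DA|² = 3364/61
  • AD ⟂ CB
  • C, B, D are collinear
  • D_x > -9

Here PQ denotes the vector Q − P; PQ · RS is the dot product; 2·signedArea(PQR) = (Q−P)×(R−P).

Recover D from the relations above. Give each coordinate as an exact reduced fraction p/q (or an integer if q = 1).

1. D_x = -534/61  [C, B, D are collinear ∩ AD ⟂ CB]
2. D_y = 43/61  [C, B, D are collinear ∩ AD ⟂ CB]
   → D = (-534/61, 43/61)

D = (-534/61, 43/61)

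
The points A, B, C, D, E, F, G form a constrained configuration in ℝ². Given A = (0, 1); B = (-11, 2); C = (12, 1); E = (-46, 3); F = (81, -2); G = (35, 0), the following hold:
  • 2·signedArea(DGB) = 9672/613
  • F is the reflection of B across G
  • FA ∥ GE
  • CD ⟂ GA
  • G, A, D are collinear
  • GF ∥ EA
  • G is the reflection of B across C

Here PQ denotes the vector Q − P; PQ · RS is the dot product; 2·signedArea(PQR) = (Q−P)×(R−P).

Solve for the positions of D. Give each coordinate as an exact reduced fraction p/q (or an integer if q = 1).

D = (7350/613, 403/613)

1. D_x = 7350/613  [G, A, D are collinear ∩ CD ⟂ GA]
2. D_y = 403/613  [G, A, D are collinear ∩ CD ⟂ GA]
   → D = (7350/613, 403/613)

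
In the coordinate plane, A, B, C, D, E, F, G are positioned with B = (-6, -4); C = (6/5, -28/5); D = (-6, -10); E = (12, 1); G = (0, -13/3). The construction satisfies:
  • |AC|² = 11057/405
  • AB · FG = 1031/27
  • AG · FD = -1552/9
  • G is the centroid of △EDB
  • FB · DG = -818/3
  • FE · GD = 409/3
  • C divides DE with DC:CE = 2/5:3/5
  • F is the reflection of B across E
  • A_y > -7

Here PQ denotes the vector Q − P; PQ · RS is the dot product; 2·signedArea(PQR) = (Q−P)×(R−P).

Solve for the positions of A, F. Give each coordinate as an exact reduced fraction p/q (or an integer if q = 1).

A = (-4, -55/9)
F = (30, 6)

1. F_x = 30  [F is the reflection of B across E]
2. F_y = 6  [F is the reflection of B across E]
   → F = (30, 6)
3. A_x = -4  [AG · FD = -1552/9 ∩ AB · FG = 1031/27]
4. A_y = -55/9  [AG · FD = -1552/9 ∩ AB · FG = 1031/27]
   → A = (-4, -55/9)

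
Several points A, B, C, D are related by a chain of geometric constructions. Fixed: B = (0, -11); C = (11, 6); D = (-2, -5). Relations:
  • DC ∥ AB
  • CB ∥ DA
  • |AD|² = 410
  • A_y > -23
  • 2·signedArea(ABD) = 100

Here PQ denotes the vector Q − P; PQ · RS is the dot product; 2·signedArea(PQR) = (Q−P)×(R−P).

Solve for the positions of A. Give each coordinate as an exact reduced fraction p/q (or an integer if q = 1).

1. A_x = -13  [DC ∥ AB ∩ CB ∥ DA]
2. A_y = -22  [DC ∥ AB ∩ CB ∥ DA]
   → A = (-13, -22)

A = (-13, -22)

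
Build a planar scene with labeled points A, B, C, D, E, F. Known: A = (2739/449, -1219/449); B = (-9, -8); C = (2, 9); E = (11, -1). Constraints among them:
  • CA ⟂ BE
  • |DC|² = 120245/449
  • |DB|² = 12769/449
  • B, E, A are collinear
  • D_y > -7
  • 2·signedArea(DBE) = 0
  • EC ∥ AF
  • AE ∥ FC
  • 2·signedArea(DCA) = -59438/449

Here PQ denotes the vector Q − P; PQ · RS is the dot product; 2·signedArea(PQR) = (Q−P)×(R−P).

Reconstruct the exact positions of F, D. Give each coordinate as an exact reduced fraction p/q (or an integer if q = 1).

1. F_x = -1302/449  [AE ∥ FC ∩ EC ∥ AF]
2. F_y = 3271/449  [AE ∥ FC ∩ EC ∥ AF]
   → F = (-1302/449, 3271/449)
3. D_x = -1781/449  [2·signedArea(DBE) = 0 ∩ 2·signedArea(DCA) = -59438/449]
4. D_y = -2801/449  [2·signedArea(DBE) = 0 ∩ 2·signedArea(DCA) = -59438/449]
   → D = (-1781/449, -2801/449)

D = (-1781/449, -2801/449)
F = (-1302/449, 3271/449)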